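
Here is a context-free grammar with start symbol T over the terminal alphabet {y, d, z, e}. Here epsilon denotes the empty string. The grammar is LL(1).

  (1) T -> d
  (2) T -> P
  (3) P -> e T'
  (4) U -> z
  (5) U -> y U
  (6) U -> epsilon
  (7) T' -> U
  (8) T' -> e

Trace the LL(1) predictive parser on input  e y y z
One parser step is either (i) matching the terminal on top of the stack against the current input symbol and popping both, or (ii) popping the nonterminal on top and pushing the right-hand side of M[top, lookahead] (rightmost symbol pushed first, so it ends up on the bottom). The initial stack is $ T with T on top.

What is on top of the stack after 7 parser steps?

     Stack   Input      Action
  1  $ T     e y y z $  expand T -> P
  2  $ P     e y y z $  expand P -> e T'
  3  $ T' e  e y y z $  match e
  4  $ T'    y y z $    expand T' -> U
  5  $ U     y y z $    expand U -> y U
  6  $ U y   y y z $    match y
  7  $ U     y z $      expand U -> y U
Stack after step 7: $ U y (top = y).

y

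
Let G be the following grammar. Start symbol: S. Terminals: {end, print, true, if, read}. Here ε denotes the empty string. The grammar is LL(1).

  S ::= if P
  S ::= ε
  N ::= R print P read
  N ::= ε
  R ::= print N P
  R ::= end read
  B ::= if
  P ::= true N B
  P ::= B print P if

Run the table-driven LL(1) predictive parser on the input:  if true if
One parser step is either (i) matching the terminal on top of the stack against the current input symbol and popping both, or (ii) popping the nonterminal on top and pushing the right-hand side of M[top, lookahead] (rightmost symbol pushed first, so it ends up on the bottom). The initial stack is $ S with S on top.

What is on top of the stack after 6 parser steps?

if

step 1: stack=$ S  input=if true if $  — expand S ::= if P
step 2: stack=$ P if  input=if true if $  — match if
step 3: stack=$ P  input=true if $  — expand P ::= true N B
step 4: stack=$ B N true  input=true if $  — match true
step 5: stack=$ B N  input=if $  — expand N ::= ε
step 6: stack=$ B  input=if $  — expand B ::= if
Stack after step 6: $ if (top = if).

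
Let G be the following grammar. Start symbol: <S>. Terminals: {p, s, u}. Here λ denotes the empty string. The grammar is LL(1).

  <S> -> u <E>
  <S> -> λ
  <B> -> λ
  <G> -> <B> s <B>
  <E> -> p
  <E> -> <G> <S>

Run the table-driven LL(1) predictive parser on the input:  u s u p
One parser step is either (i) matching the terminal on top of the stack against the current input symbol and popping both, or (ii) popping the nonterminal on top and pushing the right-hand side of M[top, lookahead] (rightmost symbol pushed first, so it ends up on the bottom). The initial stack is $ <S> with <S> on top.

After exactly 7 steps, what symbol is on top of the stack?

<S>

     Stack            Input      Action
  1  $ <S>            u s u p $  expand <S> -> u <E>
  2  $ <E> u          u s u p $  match u
  3  $ <E>            s u p $    expand <E> -> <G> <S>
  4  $ <S> <G>        s u p $    expand <G> -> <B> s <B>
  5  $ <S> <B> s <B>  s u p $    expand <B> -> λ
  6  $ <S> <B> s      s u p $    match s
  7  $ <S> <B>        u p $      expand <B> -> λ
Stack after step 7: $ <S> (top = <S>).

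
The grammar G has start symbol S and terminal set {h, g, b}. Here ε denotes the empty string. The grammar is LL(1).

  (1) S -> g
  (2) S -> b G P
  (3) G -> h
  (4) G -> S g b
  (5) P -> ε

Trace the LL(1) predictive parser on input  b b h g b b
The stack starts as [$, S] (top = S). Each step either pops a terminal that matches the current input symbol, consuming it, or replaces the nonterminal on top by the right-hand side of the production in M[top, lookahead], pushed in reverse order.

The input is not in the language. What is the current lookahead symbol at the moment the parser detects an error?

      Stack          Input          Action
   1  $ S            b b h g b b $  expand S -> b G P
   2  $ P G b        b b h g b b $  match b
   3  $ P G          b h g b b $    expand G -> S g b
   4  $ P b g S      b h g b b $    expand S -> b G P
   5  $ P b g P G b  b h g b b $    match b
   6  $ P b g P G    h g b b $      expand G -> h
   7  $ P b g P h    h g b b $      match h
   8  $ P b g P      g b b $        expand P -> ε
   9  $ P b g        g b b $        match g
  10  $ P b          b b $          match b
  11  $ P            b $            error: M[P, b] is empty

b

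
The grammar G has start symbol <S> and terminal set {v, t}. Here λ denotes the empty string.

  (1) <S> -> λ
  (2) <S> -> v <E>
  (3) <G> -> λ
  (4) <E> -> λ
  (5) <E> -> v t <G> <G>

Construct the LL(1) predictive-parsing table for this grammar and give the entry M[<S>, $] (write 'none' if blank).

<S> -> λ

FIRST(<S>): from <S>->λ we get {λ}; from <S>->v <E> we get {v}. So FIRST(<S>) = {λ, v}.
FIRST(<G>): from <G>->λ we get {λ}. So FIRST(<G>) = {λ}.
FIRST(<E>): from <E>->λ we get {λ}; from <E>->v t <G> <G> we get {v}. So FIRST(<E>) = {λ, v}.
FOLLOW(<S>) includes $ since <S> is the start symbol.
FOLLOW(<S>): <S> appears on no right-hand side. Thus FOLLOW(<S>) = {$}.
For <S> -> λ: FIRST(λ) = {λ}, so it goes in M[<S>, t] for t ∈ {}; since λ ∈ FIRST, also for every t ∈ FOLLOW(<S>) = {$}.
For <S> -> v <E>: FIRST(v <E>) = {v}, so it goes in M[<S>, t] for t ∈ {v}.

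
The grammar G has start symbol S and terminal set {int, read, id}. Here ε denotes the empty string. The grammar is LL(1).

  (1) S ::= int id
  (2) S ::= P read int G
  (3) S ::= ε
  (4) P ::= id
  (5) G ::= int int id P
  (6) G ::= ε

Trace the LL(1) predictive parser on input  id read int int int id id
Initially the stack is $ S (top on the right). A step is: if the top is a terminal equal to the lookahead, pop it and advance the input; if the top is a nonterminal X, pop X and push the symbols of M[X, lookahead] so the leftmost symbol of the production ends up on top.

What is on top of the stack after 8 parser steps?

     Stack            Input                        Action
  1  $ S              id read int int int id id $  expand S ::= P read int G
  2  $ G int read P   id read int int int id id $  expand P ::= id
  3  $ G int read id  id read int int int id id $  match id
  4  $ G int read     read int int int id id $     match read
  5  $ G int          int int int id id $          match int
  6  $ G              int int id id $              expand G ::= int int id P
  7  $ P id int int   int int id id $              match int
  8  $ P id int       int id id $                  match int
Stack after step 8: $ P id (top = id).

id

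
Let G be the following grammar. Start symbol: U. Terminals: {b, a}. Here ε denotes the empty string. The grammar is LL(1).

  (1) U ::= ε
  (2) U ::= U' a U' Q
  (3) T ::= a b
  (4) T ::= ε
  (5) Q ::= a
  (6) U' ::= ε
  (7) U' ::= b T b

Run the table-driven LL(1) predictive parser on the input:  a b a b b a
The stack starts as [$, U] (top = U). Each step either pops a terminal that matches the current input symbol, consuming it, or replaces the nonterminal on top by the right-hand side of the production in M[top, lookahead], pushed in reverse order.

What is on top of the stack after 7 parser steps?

b

     Stack        Input          Action
  1  $ U          a b a b b a $  expand U ::= U' a U' Q
  2  $ Q U' a U'  a b a b b a $  expand U' ::= ε
  3  $ Q U' a     a b a b b a $  match a
  4  $ Q U'       b a b b a $    expand U' ::= b T b
  5  $ Q b T b    b a b b a $    match b
  6  $ Q b T      a b b a $      expand T ::= a b
  7  $ Q b b a    a b b a $      match a
Stack after step 7: $ Q b b (top = b).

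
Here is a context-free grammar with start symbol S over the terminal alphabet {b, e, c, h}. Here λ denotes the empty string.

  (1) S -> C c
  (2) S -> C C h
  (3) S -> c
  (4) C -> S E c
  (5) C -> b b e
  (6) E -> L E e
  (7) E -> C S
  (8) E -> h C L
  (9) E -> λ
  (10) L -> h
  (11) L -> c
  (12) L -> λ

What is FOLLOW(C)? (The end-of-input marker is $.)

FIRST(L) = {λ, c, h}
FIRST(S) = {b, c}  (via C c, C C h)
FIRST(C) = {b, c}  (via S E c)
FIRST(E) = {λ, b, c, e, h}  (via L E e, C S)
FOLLOW(S) includes $ since S is the start symbol.
FOLLOW(E): in C->S E c, E is followed by c with FIRST {c}; in E->L E e, E is followed by e with FIRST {e}. Thus FOLLOW(E) = {c, e}.
FOLLOW(S): in C->S E c, S is followed by E c with FIRST {b, c, e, h}; in E->C S, the suffix after S is empty, so FOLLOW(S) ⊇ FOLLOW(E) = {c, e}. Thus FOLLOW(S) = {$, b, c, e, h}.
FOLLOW(C): in S->C c, C is followed by c with FIRST {c}; in S->C C h (occurrence 1), C is followed by C h with FIRST {b, c}; in S->C C h (occurrence 2), C is followed by h with FIRST {h}; in E->C S, C is followed by S with FIRST {b, c}; in E->h C L, C is followed by L with FIRST {λ, c, h}; in E->h C L, the suffix after C is nullable, so FOLLOW(C) ⊇ FOLLOW(E) = {c, e}. Thus FOLLOW(C) = {b, c, e, h}.
FOLLOW(L): in E->L E e, L is followed by E e with FIRST {b, c, e, h}; in E->h C L, the suffix after L is empty, so FOLLOW(L) ⊇ FOLLOW(E) = {c, e}. Thus FOLLOW(L) = {b, c, e, h}.

{b, c, e, h}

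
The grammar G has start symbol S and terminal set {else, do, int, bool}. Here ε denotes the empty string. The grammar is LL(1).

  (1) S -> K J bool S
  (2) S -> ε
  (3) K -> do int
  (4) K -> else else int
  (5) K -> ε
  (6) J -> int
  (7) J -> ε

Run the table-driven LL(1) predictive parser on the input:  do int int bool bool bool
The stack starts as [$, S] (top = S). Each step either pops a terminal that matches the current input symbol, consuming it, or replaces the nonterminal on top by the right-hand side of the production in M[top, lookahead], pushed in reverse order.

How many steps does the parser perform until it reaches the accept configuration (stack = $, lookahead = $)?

16

      Stack              Input                        Action
   1  $ S                do int int bool bool bool $  expand S -> K J bool S
   2  $ S bool J K       do int int bool bool bool $  expand K -> do int
   3  $ S bool J int do  do int int bool bool bool $  match do
   4  $ S bool J int     int int bool bool bool $     match int
   5  $ S bool J         int bool bool bool $         expand J -> int
   6  $ S bool int       int bool bool bool $         match int
   7  $ S bool           bool bool bool $             match bool
   8  $ S                bool bool $                  expand S -> K J bool S
   9  $ S bool J K       bool bool $                  expand K -> ε
  10  $ S bool J         bool bool $                  expand J -> ε
  11  $ S bool           bool bool $                  match bool
  12  $ S                bool $                       expand S -> K J bool S
  13  $ S bool J K       bool $                       expand K -> ε
  14  $ S bool J         bool $                       expand J -> ε
  15  $ S bool           bool $                       match bool
  16  $ S                $                            expand S -> ε
Accept reached after 16 steps.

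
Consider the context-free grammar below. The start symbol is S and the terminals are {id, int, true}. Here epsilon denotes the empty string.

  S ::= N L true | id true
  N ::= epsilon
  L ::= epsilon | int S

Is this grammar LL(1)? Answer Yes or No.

FIRST(S) = {id, int, true}
FIRST(N) = {epsilon}
FIRST(L) = {epsilon, int}
FOLLOW(S) = {$, true}
FOLLOW(N) = {int, true}
FOLLOW(L) = {true}
Each cell of M receives at most one production.

Yes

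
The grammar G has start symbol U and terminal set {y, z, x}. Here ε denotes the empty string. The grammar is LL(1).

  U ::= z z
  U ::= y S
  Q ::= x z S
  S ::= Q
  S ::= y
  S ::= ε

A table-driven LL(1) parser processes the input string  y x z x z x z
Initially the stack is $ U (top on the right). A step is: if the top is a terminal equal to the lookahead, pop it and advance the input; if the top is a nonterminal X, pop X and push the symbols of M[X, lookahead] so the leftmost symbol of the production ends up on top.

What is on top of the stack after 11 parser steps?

Q

      Stack    Input            Action
   1  $ U      y x z x z x z $  expand U ::= y S
   2  $ S y    y x z x z x z $  match y
   3  $ S      x z x z x z $    expand S ::= Q
   4  $ Q      x z x z x z $    expand Q ::= x z S
   5  $ S z x  x z x z x z $    match x
   6  $ S z    z x z x z $      match z
   7  $ S      x z x z $        expand S ::= Q
   8  $ Q      x z x z $        expand Q ::= x z S
   9  $ S z x  x z x z $        match x
  10  $ S z    z x z $          match z
  11  $ S      x z $            expand S ::= Q
Stack after step 11: $ Q (top = Q).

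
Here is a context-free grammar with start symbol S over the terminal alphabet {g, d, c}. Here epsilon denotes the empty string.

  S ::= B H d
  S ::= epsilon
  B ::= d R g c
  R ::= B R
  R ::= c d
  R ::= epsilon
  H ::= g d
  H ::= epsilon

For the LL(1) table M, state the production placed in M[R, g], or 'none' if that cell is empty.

FIRST(B) = {d}
FIRST(H) = {epsilon, g}
FIRST(S) = {epsilon, d}  (via B H d)
FIRST(R) = {epsilon, c, d}  (via B R)
FOLLOW(S) includes $ since S is the start symbol.
FOLLOW(R): in B::=d R g c, R is followed by g c with FIRST {g}; in R::=B R, the suffix after R is empty (adds nothing new). Thus FOLLOW(R) = {g}.
For R ::= B R: FIRST(B R) = {d}, so it goes in M[R, t] for t ∈ {d}.
For R ::= c d: FIRST(c d) = {c}, so it goes in M[R, t] for t ∈ {c}.
For R ::= epsilon: FIRST(epsilon) = {epsilon}, so it goes in M[R, t] for t ∈ {}; since epsilon ∈ FIRST, also for every t ∈ FOLLOW(R) = {g}.

R ::= epsilon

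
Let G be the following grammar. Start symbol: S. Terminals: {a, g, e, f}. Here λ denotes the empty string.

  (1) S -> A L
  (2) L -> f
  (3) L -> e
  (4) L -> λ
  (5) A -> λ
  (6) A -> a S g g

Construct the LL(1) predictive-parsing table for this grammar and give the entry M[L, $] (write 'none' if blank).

L -> λ

FIRST(L): from L->f we get {f}; from L->e we get {e}; from L->λ we get {λ}. So FIRST(L) = {λ, e, f}.
FIRST(A): from A->λ we get {λ}; from A->a S g g we get {a}. So FIRST(A) = {λ, a}.
FIRST(S): from S->A L we get {λ, a, e, f}. So FIRST(S) = {λ, a, e, f}.
FOLLOW(S) includes $ since S is the start symbol.
FOLLOW(S): in A->a S g g, S is followed by g g with FIRST {g}. Thus FOLLOW(S) = {$, g}.
FOLLOW(L): in S->A L, the suffix after L is empty, so FOLLOW(L) ⊇ FOLLOW(S) = {$, g}. Thus FOLLOW(L) = {$, g}.
For L -> f: FIRST(f) = {f}, so it goes in M[L, t] for t ∈ {f}.
For L -> e: FIRST(e) = {e}, so it goes in M[L, t] for t ∈ {e}.
For L -> λ: FIRST(λ) = {λ}, so it goes in M[L, t] for t ∈ {}; since λ ∈ FIRST, also for every t ∈ FOLLOW(L) = {$, g}.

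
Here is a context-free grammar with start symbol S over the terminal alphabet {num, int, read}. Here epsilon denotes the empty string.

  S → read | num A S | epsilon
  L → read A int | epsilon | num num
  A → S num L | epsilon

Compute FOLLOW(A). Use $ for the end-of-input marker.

{$, int, num, read}

FIRST(S) = {epsilon, num, read}
FIRST(L) = {epsilon, num, read}
FIRST(A) = {epsilon, num, read}  (via S num L)
FOLLOW(S) includes $ since S is the start symbol.
FOLLOW(S): in S→num A S, the suffix after S is empty (adds nothing new); in A→S num L, S is followed by num L with FIRST {num}. Thus FOLLOW(S) = {$, num}.
FOLLOW(A): in S→num A S, A is followed by S with FIRST {epsilon, num, read}; in S→num A S, the suffix after A is nullable, so FOLLOW(A) ⊇ FOLLOW(S) = {$, num}; in L→read A int, A is followed by int with FIRST {int}. Thus FOLLOW(A) = {$, int, num, read}.
FOLLOW(L): in A→S num L, the suffix after L is empty, so FOLLOW(L) ⊇ FOLLOW(A) = {$, int, num, read}. Thus FOLLOW(L) = {$, int, num, read}.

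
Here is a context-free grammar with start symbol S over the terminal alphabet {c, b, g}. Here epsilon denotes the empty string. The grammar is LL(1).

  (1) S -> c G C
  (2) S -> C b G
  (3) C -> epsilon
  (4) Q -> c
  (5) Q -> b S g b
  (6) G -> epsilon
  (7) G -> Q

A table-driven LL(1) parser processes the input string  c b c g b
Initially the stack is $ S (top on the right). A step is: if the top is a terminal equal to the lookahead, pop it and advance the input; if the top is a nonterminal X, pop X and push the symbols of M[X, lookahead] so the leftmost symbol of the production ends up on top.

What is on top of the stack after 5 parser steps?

step 1: stack=$ S  input=c b c g b $  — expand S -> c G C
step 2: stack=$ C G c  input=c b c g b $  — match c
step 3: stack=$ C G  input=b c g b $  — expand G -> Q
step 4: stack=$ C Q  input=b c g b $  — expand Q -> b S g b
step 5: stack=$ C b g S b  input=b c g b $  — match b
Stack after step 5: $ C b g S (top = S).

S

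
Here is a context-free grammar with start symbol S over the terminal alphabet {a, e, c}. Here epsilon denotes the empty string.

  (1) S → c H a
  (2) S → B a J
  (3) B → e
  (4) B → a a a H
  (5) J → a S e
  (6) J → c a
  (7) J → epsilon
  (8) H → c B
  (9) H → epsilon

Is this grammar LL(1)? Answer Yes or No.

FIRST(S) = {a, c, e}
FIRST(B) = {a, e}
FIRST(J) = {epsilon, a, c}
FIRST(H) = {epsilon, c}
FOLLOW(S) = {$, e}
FOLLOW(B) = {a}
FOLLOW(J) = {$, e}
FOLLOW(H) = {a}
Each cell of M receives at most one production.

Yes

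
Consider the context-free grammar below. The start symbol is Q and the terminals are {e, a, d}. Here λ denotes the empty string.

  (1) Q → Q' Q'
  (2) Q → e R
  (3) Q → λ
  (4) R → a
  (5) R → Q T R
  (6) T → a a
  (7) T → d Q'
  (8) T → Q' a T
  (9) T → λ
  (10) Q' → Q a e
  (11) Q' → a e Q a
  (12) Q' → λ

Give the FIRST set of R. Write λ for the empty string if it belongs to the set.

FIRST(Q): from Q→Q' Q' we get {λ, a, e}; from Q→e R we get {e}; from Q→λ we get {λ}. So FIRST(Q) = {λ, a, e}.
FIRST(Q'): from Q'→Q a e we get {a, e}; from Q'→a e Q a we get {a}; from Q'→λ we get {λ}. So FIRST(Q') = {λ, a, e}.
FIRST(T): from T→a a we get {a}; from T→d Q' we get {d}; from T→Q' a T we get {a, e}; from T→λ we get {λ}. So FIRST(T) = {λ, a, d, e}.
FIRST(R): from R→a we get {a}; from R→Q T R we get {a, d, e}. So FIRST(R) = {a, d, e}.

{a, d, e}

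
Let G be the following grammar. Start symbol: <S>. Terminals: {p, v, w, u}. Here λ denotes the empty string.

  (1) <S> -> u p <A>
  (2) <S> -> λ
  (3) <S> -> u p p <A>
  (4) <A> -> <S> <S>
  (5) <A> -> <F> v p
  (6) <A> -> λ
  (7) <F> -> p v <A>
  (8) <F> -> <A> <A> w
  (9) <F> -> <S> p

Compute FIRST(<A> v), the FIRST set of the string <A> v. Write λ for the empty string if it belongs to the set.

FIRST(<S>) = {λ, u}
FIRST(<A>) = {λ, p, u, w}  (via <S> <S>, <F> v p)
FIRST(<F>) = {p, u, w}  (via <A> <A> w, <S> p)
FIRST(<A> v): take FIRST of each symbol in turn, carrying on past any symbol whose FIRST contains λ; result {p, u, v, w}.

{p, u, v, w}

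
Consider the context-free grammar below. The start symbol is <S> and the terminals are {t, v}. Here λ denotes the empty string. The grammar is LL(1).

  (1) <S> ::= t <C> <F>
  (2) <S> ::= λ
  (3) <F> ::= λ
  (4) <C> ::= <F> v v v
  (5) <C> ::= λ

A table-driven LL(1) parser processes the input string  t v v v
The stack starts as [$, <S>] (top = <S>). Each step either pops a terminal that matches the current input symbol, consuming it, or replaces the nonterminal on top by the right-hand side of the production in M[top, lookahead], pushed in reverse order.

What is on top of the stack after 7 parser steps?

<F>

step 1: stack=$ <S>  input=t v v v $  — expand <S> ::= t <C> <F>
step 2: stack=$ <F> <C> t  input=t v v v $  — match t
step 3: stack=$ <F> <C>  input=v v v $  — expand <C> ::= <F> v v v
step 4: stack=$ <F> v v v <F>  input=v v v $  — expand <F> ::= λ
step 5: stack=$ <F> v v v  input=v v v $  — match v
step 6: stack=$ <F> v v  input=v v $  — match v
step 7: stack=$ <F> v  input=v $  — match v
Stack after step 7: $ <F> (top = <F>).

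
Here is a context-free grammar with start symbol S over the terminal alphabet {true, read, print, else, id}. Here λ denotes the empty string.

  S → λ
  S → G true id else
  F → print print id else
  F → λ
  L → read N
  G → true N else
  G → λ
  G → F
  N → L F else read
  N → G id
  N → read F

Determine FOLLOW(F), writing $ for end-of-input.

{else, id, print, true}

FIRST(F): from F→print print id else we get {print}; from F→λ we get {λ}. So FIRST(F) = {λ, print}.
FIRST(L): from L→read N we get {read}. So FIRST(L) = {read}.
FIRST(G): from G→true N else we get {true}; from G→λ we get {λ}; from G→F we get {λ, print}. So FIRST(G) = {λ, print, true}.
FIRST(S): from S→λ we get {λ}; from S→G true id else we get {print, true}. So FIRST(S) = {λ, print, true}.
FIRST(N): from N→L F else read we get {read}; from N→G id we get {id, print, true}; from N→read F we get {read}. So FIRST(N) = {id, print, read, true}.
FOLLOW(S) includes $ since S is the start symbol.
FOLLOW(S): S appears on no right-hand side. Thus FOLLOW(S) = {$}.
FOLLOW(L): in N→L F else read, L is followed by F else read with FIRST {else, print}. Thus FOLLOW(L) = {else, print}.
FOLLOW(G): in S→G true id else, G is followed by true id else with FIRST {true}; in N→G id, G is followed by id with FIRST {id}. Thus FOLLOW(G) = {id, true}.
FOLLOW(N): in L→read N, the suffix after N is empty, so FOLLOW(N) ⊇ FOLLOW(L) = {else, print}; in G→true N else, N is followed by else with FIRST {else}. Thus FOLLOW(N) = {else, print}.
FOLLOW(F): in G→F, the suffix after F is empty, so FOLLOW(F) ⊇ FOLLOW(G) = {id, true}; in N→L F else read, F is followed by else read with FIRST {else}; in N→read F, the suffix after F is empty, so FOLLOW(F) ⊇ FOLLOW(N) = {else, print}. Thus FOLLOW(F) = {else, id, print, true}.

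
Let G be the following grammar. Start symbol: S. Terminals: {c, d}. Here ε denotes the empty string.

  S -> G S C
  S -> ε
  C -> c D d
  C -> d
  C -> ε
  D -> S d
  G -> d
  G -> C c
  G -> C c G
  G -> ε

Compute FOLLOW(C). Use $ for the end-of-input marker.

FIRST(C) = {ε, c, d}
FIRST(G) = {ε, c, d}  (via C c, C c G)
FIRST(S) = {ε, c, d}  (via G S C)
FIRST(D) = {c, d}  (via S d)
FOLLOW(S) includes $ since S is the start symbol.
FOLLOW(S): in S->G S C, S is followed by C with FIRST {ε, c, d}; in S->G S C, the suffix after S is nullable (adds nothing new); in D->S d, S is followed by d with FIRST {d}. Thus FOLLOW(S) = {$, c, d}.
FOLLOW(C): in S->G S C, the suffix after C is empty, so FOLLOW(C) ⊇ FOLLOW(S) = {$, c, d}; in G->C c, C is followed by c with FIRST {c}; in G->C c G, C is followed by c G with FIRST {c}. Thus FOLLOW(C) = {$, c, d}.
FOLLOW(D): in C->c D d, D is followed by d with FIRST {d}. Thus FOLLOW(D) = {d}.
FOLLOW(G): in S->G S C, G is followed by S C with FIRST {ε, c, d}; in S->G S C, the suffix after G is nullable, so FOLLOW(G) ⊇ FOLLOW(S) = {$, c, d}; in G->C c G, the suffix after G is empty (adds nothing new). Thus FOLLOW(G) = {$, c, d}.

{$, c, d}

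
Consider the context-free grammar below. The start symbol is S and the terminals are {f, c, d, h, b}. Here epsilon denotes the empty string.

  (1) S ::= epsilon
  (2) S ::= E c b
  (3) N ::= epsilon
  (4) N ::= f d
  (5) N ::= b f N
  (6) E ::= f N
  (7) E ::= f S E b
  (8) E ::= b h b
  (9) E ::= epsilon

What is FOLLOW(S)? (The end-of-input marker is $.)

FIRST(N) = {epsilon, b, f}
FIRST(E) = {epsilon, b, f}
FIRST(S) = {epsilon, b, c, f}  (via E c b)
FOLLOW(S) includes $ since S is the start symbol.
FOLLOW(S): in E::=f S E b, S is followed by E b with FIRST {b, f}. Thus FOLLOW(S) = {$, b, f}.
FOLLOW(E): in S::=E c b, E is followed by c b with FIRST {c}; in E::=f S E b, E is followed by b with FIRST {b}. Thus FOLLOW(E) = {b, c}.
FOLLOW(N): in N::=b f N, the suffix after N is empty (adds nothing new); in E::=f N, the suffix after N is empty, so FOLLOW(N) ⊇ FOLLOW(E) = {b, c}. Thus FOLLOW(N) = {b, c}.

{$, b, f}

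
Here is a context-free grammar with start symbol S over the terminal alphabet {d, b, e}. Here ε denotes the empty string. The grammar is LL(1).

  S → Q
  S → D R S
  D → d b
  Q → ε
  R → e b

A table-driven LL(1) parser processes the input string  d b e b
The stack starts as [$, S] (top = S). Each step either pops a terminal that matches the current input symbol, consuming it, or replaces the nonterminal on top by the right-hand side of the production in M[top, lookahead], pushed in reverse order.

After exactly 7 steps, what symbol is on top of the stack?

     Stack      Input      Action
  1  $ S        d b e b $  expand S → D R S
  2  $ S R D    d b e b $  expand D → d b
  3  $ S R b d  d b e b $  match d
  4  $ S R b    b e b $    match b
  5  $ S R      e b $      expand R → e b
  6  $ S b e    e b $      match e
  7  $ S b      b $        match b
Stack after step 7: $ S (top = S).

S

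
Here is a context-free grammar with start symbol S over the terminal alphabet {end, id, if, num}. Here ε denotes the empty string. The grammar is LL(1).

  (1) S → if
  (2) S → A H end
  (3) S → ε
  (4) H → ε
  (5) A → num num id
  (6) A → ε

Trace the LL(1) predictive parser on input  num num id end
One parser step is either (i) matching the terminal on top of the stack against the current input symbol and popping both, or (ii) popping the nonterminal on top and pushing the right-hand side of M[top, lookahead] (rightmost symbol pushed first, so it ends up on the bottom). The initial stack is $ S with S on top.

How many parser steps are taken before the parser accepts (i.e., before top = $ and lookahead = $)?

7

step 1: stack=$ S  input=num num id end $  — expand S → A H end
step 2: stack=$ end H A  input=num num id end $  — expand A → num num id
step 3: stack=$ end H id num num  input=num num id end $  — match num
step 4: stack=$ end H id num  input=num id end $  — match num
step 5: stack=$ end H id  input=id end $  — match id
step 6: stack=$ end H  input=end $  — expand H → ε
step 7: stack=$ end  input=end $  — match end
Accept reached after 7 steps.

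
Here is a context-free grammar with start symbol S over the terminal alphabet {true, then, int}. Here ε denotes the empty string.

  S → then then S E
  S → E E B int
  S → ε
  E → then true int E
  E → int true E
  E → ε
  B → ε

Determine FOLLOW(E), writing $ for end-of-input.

{$, int, then}

FIRST(E): from E→then true int E we get {then}; from E→int true E we get {int}; from E→ε we get {ε}. So FIRST(E) = {ε, int, then}.
FIRST(B): from B→ε we get {ε}. So FIRST(B) = {ε}.
FIRST(S): from S→then then S E we get {then}; from S→E E B int we get {int, then}; from S→ε we get {ε}. So FIRST(S) = {ε, int, then}.
FOLLOW(S) includes $ since S is the start symbol.
FOLLOW(S): in S→then then S E, S is followed by E with FIRST {ε, int, then}; in S→then then S E, the suffix after S is nullable (adds nothing new). Thus FOLLOW(S) = {$, int, then}.
FOLLOW(E): in S→then then S E, the suffix after E is empty, so FOLLOW(E) ⊇ FOLLOW(S) = {$, int, then}; in S→E E B int (occurrence 1), E is followed by E B int with FIRST {int, then}; in S→E E B int (occurrence 2), E is followed by B int with FIRST {int}; in E→then true int E, the suffix after E is empty (adds nothing new); in E→int true E, the suffix after E is empty (adds nothing new). Thus FOLLOW(E) = {$, int, then}.
FOLLOW(B): in S→E E B int, B is followed by int with FIRST {int}. Thus FOLLOW(B) = {int}.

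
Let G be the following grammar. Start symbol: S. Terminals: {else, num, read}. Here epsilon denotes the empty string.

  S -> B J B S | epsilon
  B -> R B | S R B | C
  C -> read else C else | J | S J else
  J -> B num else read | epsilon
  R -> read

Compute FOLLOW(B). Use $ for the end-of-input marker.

FIRST(R) = {read}
FIRST(S) = {epsilon, else, num, read}  (via B J B S)
FIRST(B) = {epsilon, else, num, read}  (via R B, S R B, C)
FIRST(J) = {epsilon, else, num, read}  (via B num else read)
FIRST(C) = {epsilon, else, num, read}  (via J, S J else)
FOLLOW(S) includes $ since S is the start symbol.
FOLLOW(S): in S->B J B S, the suffix after S is empty (adds nothing new); in B->S R B, S is followed by R B with FIRST {read}; in C->S J else, S is followed by J else with FIRST {else, num, read}. Thus FOLLOW(S) = {$, else, num, read}.
FOLLOW(B): in S->B J B S (occurrence 1), B is followed by J B S with FIRST {epsilon, else, num, read}; in S->B J B S (occurrence 1), the suffix after B is nullable, so FOLLOW(B) ⊇ FOLLOW(S) = {$, else, num, read}; in S->B J B S (occurrence 2), B is followed by S with FIRST {epsilon, else, num, read}; in S->B J B S (occurrence 2), the suffix after B is nullable, so FOLLOW(B) ⊇ FOLLOW(S) = {$, else, num, read}; in B->R B, the suffix after B is empty (adds nothing new); in B->S R B, the suffix after B is empty (adds nothing new); in J->B num else read, B is followed by num else read with FIRST {num}. Thus FOLLOW(B) = {$, else, num, read}.
FOLLOW(C): in B->C, the suffix after C is empty, so FOLLOW(C) ⊇ FOLLOW(B) = {$, else, num, read}; in C->read else C else, C is followed by else with FIRST {else}. Thus FOLLOW(C) = {$, else, num, read}.
FOLLOW(J): in S->B J B S, J is followed by B S with FIRST {epsilon, else, num, read}; in S->B J B S, the suffix after J is nullable, so FOLLOW(J) ⊇ FOLLOW(S) = {$, else, num, read}; in C->J, the suffix after J is empty, so FOLLOW(J) ⊇ FOLLOW(C) = {$, else, num, read}; in C->S J else, J is followed by else with FIRST {else}. Thus FOLLOW(J) = {$, else, num, read}.
FOLLOW(R): in B->R B, R is followed by B with FIRST {epsilon, else, num, read}; in B->R B, the suffix after R is nullable, so FOLLOW(R) ⊇ FOLLOW(B) = {$, else, num, read}; in B->S R B, R is followed by B with FIRST {epsilon, else, num, read}; in B->S R B, the suffix after R is nullable, so FOLLOW(R) ⊇ FOLLOW(B) = {$, else, num, read}. Thus FOLLOW(R) = {$, else, num, read}.

{$, else, num, read}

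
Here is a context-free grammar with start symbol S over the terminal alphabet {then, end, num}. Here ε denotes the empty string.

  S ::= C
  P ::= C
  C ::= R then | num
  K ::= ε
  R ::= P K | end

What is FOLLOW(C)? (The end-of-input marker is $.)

FIRST(K): from K::=ε we get {ε}. So FIRST(K) = {ε}.
FIRST(S): from S::=C we get {end, num}. So FIRST(S) = {end, num}.
FIRST(P): from P::=C we get {end, num}. So FIRST(P) = {end, num}.
FIRST(R): from R::=P K we get {end, num}; from R::=end we get {end}. So FIRST(R) = {end, num}.
FIRST(C): from C::=R then we get {end, num}; from C::=num we get {num}. So FIRST(C) = {end, num}.
FOLLOW(S) includes $ since S is the start symbol.
FOLLOW(S): S appears on no right-hand side. Thus FOLLOW(S) = {$}.
FOLLOW(R): in C::=R then, R is followed by then with FIRST {then}. Thus FOLLOW(R) = {then}.
FOLLOW(P): in R::=P K, P is followed by K with FIRST {ε}; in R::=P K, the suffix after P is nullable, so FOLLOW(P) ⊇ FOLLOW(R) = {then}. Thus FOLLOW(P) = {then}.
FOLLOW(C): in S::=C, the suffix after C is empty, so FOLLOW(C) ⊇ FOLLOW(S) = {$}; in P::=C, the suffix after C is empty, so FOLLOW(C) ⊇ FOLLOW(P) = {then}. Thus FOLLOW(C) = {$, then}.
FOLLOW(K): in R::=P K, the suffix after K is empty, so FOLLOW(K) ⊇ FOLLOW(R) = {then}. Thus FOLLOW(K) = {then}.

{$, then}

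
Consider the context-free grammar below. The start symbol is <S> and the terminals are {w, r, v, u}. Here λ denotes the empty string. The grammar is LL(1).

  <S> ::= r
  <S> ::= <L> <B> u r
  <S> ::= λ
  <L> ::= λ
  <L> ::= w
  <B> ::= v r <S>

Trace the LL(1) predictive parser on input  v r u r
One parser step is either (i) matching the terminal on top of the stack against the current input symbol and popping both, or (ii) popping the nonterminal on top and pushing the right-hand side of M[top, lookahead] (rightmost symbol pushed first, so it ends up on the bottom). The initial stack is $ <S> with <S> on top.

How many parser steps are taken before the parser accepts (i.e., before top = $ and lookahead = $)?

8

     Stack          Input      Action
  1  $ <S>          v r u r $  expand <S> ::= <L> <B> u r
  2  $ r u <B> <L>  v r u r $  expand <L> ::= λ
  3  $ r u <B>      v r u r $  expand <B> ::= v r <S>
  4  $ r u <S> r v  v r u r $  match v
  5  $ r u <S> r    r u r $    match r
  6  $ r u <S>      u r $      expand <S> ::= λ
  7  $ r u          u r $      match u
  8  $ r            r $        match r
Accept reached after 8 steps.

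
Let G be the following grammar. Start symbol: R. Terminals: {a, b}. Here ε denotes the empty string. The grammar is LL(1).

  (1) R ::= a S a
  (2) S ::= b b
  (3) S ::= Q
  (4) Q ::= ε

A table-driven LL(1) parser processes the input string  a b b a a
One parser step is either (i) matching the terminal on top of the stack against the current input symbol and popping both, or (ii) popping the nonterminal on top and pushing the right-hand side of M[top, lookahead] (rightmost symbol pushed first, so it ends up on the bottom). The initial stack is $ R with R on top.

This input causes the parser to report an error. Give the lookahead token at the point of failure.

a

step 1: stack=$ R  input=a b b a a $  — expand R ::= a S a
step 2: stack=$ a S a  input=a b b a a $  — match a
step 3: stack=$ a S  input=b b a a $  — expand S ::= b b
step 4: stack=$ a b b  input=b b a a $  — match b
step 5: stack=$ a b  input=b a a $  — match b
step 6: stack=$ a  input=a a $  — match a
step 7: stack=$  input=a $  — error: stack empty but input remains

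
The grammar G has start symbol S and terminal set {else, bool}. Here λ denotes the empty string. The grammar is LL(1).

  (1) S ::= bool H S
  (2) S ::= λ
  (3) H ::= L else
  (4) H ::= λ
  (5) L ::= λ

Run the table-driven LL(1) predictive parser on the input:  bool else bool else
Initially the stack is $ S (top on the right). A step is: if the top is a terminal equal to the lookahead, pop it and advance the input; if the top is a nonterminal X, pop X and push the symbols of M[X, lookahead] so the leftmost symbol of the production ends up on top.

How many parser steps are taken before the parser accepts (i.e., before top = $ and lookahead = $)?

step 1: stack=$ S  input=bool else bool else $  — expand S ::= bool H S
step 2: stack=$ S H bool  input=bool else bool else $  — match bool
step 3: stack=$ S H  input=else bool else $  — expand H ::= L else
step 4: stack=$ S else L  input=else bool else $  — expand L ::= λ
step 5: stack=$ S else  input=else bool else $  — match else
step 6: stack=$ S  input=bool else $  — expand S ::= bool H S
step 7: stack=$ S H bool  input=bool else $  — match bool
step 8: stack=$ S H  input=else $  — expand H ::= L else
step 9: stack=$ S else L  input=else $  — expand L ::= λ
step 10: stack=$ S else  input=else $  — match else
step 11: stack=$ S  input=$  — expand S ::= λ
Accept reached after 11 steps.

11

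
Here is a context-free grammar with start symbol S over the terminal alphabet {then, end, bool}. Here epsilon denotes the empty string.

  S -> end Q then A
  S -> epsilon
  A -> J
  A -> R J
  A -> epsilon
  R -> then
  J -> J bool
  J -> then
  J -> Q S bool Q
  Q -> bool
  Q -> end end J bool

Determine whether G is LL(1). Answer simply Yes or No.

FIRST(S) = {epsilon, end}
FIRST(A) = {epsilon, bool, end, then}
FIRST(R) = {then}
FIRST(J) = {bool, end, then}
FIRST(Q) = {bool, end}
FOLLOW(S) = {$, bool}
FOLLOW(A) = {$, bool}
FOLLOW(R) = {bool, end, then}
FOLLOW(J) = {$, bool}
FOLLOW(Q) = {$, bool, end, then}
Cell M[A, bool] receives both A -> J and A -> epsilon — the grammar is not LL(1).

No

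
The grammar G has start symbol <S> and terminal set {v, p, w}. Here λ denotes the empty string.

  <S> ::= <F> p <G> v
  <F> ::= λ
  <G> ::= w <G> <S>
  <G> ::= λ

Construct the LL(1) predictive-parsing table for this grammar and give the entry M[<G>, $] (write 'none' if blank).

none

FIRST(<F>) = {λ}
FIRST(<G>) = {λ, w}
FIRST(<S>) = {p}  (via <F> p <G> v)
FOLLOW(<S>) includes $ since <S> is the start symbol.
FOLLOW(<G>): in <S>::=<F> p <G> v, <G> is followed by v with FIRST {v}; in <G>::=w <G> <S>, <G> is followed by <S> with FIRST {p}. Thus FOLLOW(<G>) = {p, v}.
For <G> ::= w <G> <S>: FIRST(w <G> <S>) = {w}, so it goes in M[<G>, t] for t ∈ {w}.
For <G> ::= λ: FIRST(λ) = {λ}, so it goes in M[<G>, t] for t ∈ {}; since λ ∈ FIRST, also for every t ∈ FOLLOW(<G>) = {p, v}.
None of these place a production in M[<G>, $].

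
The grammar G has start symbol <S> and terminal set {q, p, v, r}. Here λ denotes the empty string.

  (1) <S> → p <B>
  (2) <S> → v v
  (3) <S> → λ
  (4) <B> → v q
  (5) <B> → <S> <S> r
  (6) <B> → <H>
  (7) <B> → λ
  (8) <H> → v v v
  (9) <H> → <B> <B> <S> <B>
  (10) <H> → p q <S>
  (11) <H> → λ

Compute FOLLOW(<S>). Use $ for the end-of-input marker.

{$, p, r, v}

FIRST(<S>) = {λ, p, v}
FIRST(<B>) = {λ, p, r, v}  (via <S> <S> r, <H>)
FIRST(<H>) = {λ, p, r, v}  (via <B> <B> <S> <B>)
FOLLOW(<S>) includes $ since <S> is the start symbol.
FOLLOW(<S>): in <B>→<S> <S> r (occurrence 1), <S> is followed by <S> r with FIRST {p, r, v}; in <B>→<S> <S> r (occurrence 2), <S> is followed by r with FIRST {r}; in <H>→<B> <B> <S> <B>, <S> is followed by <B> with FIRST {λ, p, r, v}; in <H>→<B> <B> <S> <B>, the suffix after <S> is nullable, so FOLLOW(<S>) ⊇ FOLLOW(<H>) = {$, p, r, v}; in <H>→p q <S>, the suffix after <S> is empty, so FOLLOW(<S>) ⊇ FOLLOW(<H>) = {$, p, r, v}. Thus FOLLOW(<S>) = {$, p, r, v}.
FOLLOW(<B>): in <S>→p <B>, the suffix after <B> is empty, so FOLLOW(<B>) ⊇ FOLLOW(<S>) = {$, p, r, v}; in <H>→<B> <B> <S> <B> (occurrence 1), <B> is followed by <B> <S> <B> with FIRST {λ, p, r, v}; in <H>→<B> <B> <S> <B> (occurrence 1), the suffix after <B> is nullable, so FOLLOW(<B>) ⊇ FOLLOW(<H>) = {$, p, r, v}; in <H>→<B> <B> <S> <B> (occurrence 2), <B> is followed by <S> <B> with FIRST {λ, p, r, v}; in <H>→<B> <B> <S> <B> (occurrence 2), the suffix after <B> is nullable, so FOLLOW(<B>) ⊇ FOLLOW(<H>) = {$, p, r, v}; in <H>→<B> <B> <S> <B> (occurrence 3), the suffix after <B> is empty, so FOLLOW(<B>) ⊇ FOLLOW(<H>) = {$, p, r, v}. Thus FOLLOW(<B>) = {$, p, r, v}.
FOLLOW(<H>): in <B>→<H>, the suffix after <H> is empty, so FOLLOW(<H>) ⊇ FOLLOW(<B>) = {$, p, r, v}. Thus FOLLOW(<H>) = {$, p, r, v}.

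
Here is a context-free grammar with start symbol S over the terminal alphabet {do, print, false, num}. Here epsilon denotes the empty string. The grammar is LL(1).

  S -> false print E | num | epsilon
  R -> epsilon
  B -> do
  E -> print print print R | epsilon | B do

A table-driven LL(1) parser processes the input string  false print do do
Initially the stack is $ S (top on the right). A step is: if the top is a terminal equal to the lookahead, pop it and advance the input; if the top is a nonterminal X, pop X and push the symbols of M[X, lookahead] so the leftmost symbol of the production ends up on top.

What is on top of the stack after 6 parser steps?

do

step 1: stack=$ S  input=false print do do $  — expand S -> false print E
step 2: stack=$ E print false  input=false print do do $  — match false
step 3: stack=$ E print  input=print do do $  — match print
step 4: stack=$ E  input=do do $  — expand E -> B do
step 5: stack=$ do B  input=do do $  — expand B -> do
step 6: stack=$ do do  input=do do $  — match do
Stack after step 6: $ do (top = do).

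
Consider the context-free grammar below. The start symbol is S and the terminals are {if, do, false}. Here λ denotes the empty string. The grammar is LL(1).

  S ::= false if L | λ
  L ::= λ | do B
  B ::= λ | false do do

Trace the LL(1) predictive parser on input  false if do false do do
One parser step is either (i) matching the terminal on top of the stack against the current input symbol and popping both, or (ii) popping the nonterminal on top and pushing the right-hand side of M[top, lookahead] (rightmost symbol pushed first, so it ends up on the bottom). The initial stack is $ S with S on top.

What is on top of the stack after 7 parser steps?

do

     Stack          Input                      Action
  1  $ S            false if do false do do $  expand S ::= false if L
  2  $ L if false   false if do false do do $  match false
  3  $ L if         if do false do do $        match if
  4  $ L            do false do do $           expand L ::= do B
  5  $ B do         do false do do $           match do
  6  $ B            false do do $              expand B ::= false do do
  7  $ do do false  false do do $              match false
Stack after step 7: $ do do (top = do).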